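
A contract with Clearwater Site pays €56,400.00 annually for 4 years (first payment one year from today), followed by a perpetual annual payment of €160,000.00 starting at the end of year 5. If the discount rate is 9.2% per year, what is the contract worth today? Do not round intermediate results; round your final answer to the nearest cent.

PV of 4-year annuity: €56,400.00 × [1 − (1+0.092)^−4] / 0.092 = 181920.94434
Perpetuity value at year 4: €160,000.00 / 0.092 = 1739130.43478
PV of perpetuity: 1739130.43478 / (1+0.092)^4 = 1223042.64943
Total PV = 181920.94434 + 1223042.64943 = 1404963.59377

€1404963.59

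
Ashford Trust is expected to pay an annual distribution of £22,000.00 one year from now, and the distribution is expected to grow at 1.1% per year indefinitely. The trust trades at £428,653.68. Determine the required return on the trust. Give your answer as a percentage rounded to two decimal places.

P = D₁/(r − g) ⇒ r = D₁/P + g = £22,000.0000/£428,653.68 + 0.011 = 0.051323 + 0.011 = 0.062323

6.23%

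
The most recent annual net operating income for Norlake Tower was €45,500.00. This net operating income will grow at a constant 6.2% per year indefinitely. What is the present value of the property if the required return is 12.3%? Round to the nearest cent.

D₁ = D₀ × (1 + g) = €45,500.00 × 1.062 = €48,321.0000
Growing perpetuity: P = D₁ / (r − g) = €48,321.0000 / (0.123 − 0.062) = €792,147.54

€792147.54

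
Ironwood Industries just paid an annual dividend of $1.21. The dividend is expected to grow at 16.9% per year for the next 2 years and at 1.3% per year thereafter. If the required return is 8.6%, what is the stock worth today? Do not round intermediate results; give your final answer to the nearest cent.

D_1 = 1.41449
D_2 = 1.65354
Terminal value at year 2: TV = D_2×(1+g_2)/(r−g_2) = 1.67503/0.073 = 22.94568
P_0 = D_1/(1+r)^1 + D_2/(1+r)^2 + TV/(1+r)^2
    = 1.30248 + 1.40202 + 19.45545 = 22.15995

$22.16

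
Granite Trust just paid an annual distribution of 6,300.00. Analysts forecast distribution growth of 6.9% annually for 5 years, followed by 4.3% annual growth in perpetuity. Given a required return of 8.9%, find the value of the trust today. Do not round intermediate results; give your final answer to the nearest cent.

160007.93

D_1 = 6734.70000
D_2 = 7199.39430
D_3 = 7696.15251
D_4 = 8227.18703
D_5 = 8794.86293
Terminal value at year 5: TV = D_5×(1+g_2)/(r−g_2) = 9173.04204/0.046 = 199413.95741
P_0 = D_1/(1+r)^1 + D_2/(1+r)^2 + D_3/(1+r)^3 + D_4/(1+r)^4 + D_5/(1+r)^5 + TV/(1+r)^5
    = 6184.29752 + 6070.71997 + 5959.22833 + 5849.78428 + 5742.35023 + 130201.54973 = 160007.93006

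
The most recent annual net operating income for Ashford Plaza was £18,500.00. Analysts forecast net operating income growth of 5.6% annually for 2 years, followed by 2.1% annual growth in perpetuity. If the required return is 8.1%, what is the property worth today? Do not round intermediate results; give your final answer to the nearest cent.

D_1 = 19536.00000
D_2 = 20630.01600
Terminal value at year 2: TV = D_2×(1+g_2)/(r−g_2) = 21063.24634/0.06 = 351054.10560
P_0 = D_1/(1+r)^1 + D_2/(1+r)^2 + TV/(1+r)^2
    = 18072.15541 + 17654.20547 + 300415.72977 = 336142.09066

£336142.09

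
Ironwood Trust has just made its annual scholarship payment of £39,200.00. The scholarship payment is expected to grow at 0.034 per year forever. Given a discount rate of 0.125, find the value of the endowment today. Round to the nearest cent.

£445415.38

D₁ = D₀ × (1 + g) = £39,200.00 × 1.034 = £40,532.8000
Growing perpetuity: P = D₁ / (r − g) = £40,532.8000 / (0.125 − 0.034) = £445,415.38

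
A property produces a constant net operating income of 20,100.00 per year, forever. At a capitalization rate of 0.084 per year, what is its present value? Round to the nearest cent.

239285.71

Level perpetuity: PV = C / r = 20,100.00 / 0.084 = 239,285.71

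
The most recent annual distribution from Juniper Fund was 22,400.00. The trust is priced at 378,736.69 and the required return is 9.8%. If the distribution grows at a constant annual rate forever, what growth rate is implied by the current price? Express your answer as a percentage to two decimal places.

3.67%

P = D₀(1+g)/(r−g) ⇒ P(r−g) = D₀(1+g) ⇒ g(P+D₀) = P·r − D₀
g = (P·r − D₀)/(P + D₀) = (378,736.69×0.098 − 22,400.00) / (378,736.69 + 22,400.00) = 0.036686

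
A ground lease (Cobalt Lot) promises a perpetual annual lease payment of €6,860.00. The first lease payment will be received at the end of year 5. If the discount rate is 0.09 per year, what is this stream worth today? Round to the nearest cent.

Value at end of year 4: C / r = €6,860.00 / 0.09 = €76,222.2222
Discount to today: PV = €76,222.2222 / (1 + 0.09)^4 = €76,222.2222 / 1.411582 = €53,997.74

€53997.74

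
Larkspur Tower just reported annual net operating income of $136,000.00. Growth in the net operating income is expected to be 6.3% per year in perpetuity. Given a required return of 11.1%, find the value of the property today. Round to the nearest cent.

$3011833.33

D₁ = D₀ × (1 + g) = $136,000.00 × 1.063 = $144,568.0000
Growing perpetuity: P = D₁ / (r − g) = $144,568.0000 / (0.111 − 0.063) = $3,011,833.33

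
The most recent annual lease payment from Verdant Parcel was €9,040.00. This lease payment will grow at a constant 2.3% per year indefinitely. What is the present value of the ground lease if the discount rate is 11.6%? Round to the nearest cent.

€99440.00

D₁ = D₀ × (1 + g) = €9,040.00 × 1.023 = €9,247.9200
Growing perpetuity: P = D₁ / (r − g) = €9,247.9200 / (0.116 − 0.023) = €99,440.00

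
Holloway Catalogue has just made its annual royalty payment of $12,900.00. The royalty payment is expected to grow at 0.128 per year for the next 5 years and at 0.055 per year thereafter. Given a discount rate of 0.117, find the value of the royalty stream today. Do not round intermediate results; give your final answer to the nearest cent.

D_1 = 14551.20000
D_2 = 16413.75360
D_3 = 18514.71406
D_4 = 20884.59746
D_5 = 23557.82594
Terminal value at year 5: TV = D_5×(1+g_2)/(r−g_2) = 24853.50636/0.062 = 400863.00584
P_0 = D_1/(1+r)^1 + D_2/(1+r)^2 + D_3/(1+r)^3 + D_4/(1+r)^4 + D_5/(1+r)^5 + TV/(1+r)^5
    = 13027.03671 + 13155.32444 + 13284.87554 + 13415.70242 + 13547.81766 + 230531.41347 = 296962.17024

$296962.17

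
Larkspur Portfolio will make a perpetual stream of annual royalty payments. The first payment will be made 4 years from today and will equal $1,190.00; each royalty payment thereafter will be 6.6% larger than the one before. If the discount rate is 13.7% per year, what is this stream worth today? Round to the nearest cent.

Value at end of year 3: C₁ / (r − g) = $1,190.00 / (0.137 − 0.066) = $16,760.5634
Discount to today: PV = $16,760.5634 / (1 + 0.137)^3 = $16,760.5634 / 1.469878 = $11,402.69

$11402.69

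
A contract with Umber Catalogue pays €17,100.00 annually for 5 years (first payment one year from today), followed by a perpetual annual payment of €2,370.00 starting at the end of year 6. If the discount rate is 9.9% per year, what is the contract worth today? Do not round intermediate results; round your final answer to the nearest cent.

PV of 5-year annuity: €17,100.00 × [1 − (1+0.099)^−5] / 0.099 = 64988.39343
Perpetuity value at year 5: €2,370.00 / 0.099 = 23939.39394
PV of perpetuity: 23939.39394 / (1+0.099)^5 = 14932.23064
Total PV = 64988.39343 + 14932.23064 = 79920.62407

€79920.62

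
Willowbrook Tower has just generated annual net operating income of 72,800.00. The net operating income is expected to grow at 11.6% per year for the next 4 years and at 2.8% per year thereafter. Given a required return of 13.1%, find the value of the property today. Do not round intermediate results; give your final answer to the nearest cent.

D_1 = 81244.80000
D_2 = 90669.19680
D_3 = 101186.82363
D_4 = 112924.49517
Terminal value at year 4: TV = D_4×(1+g_2)/(r−g_2) = 116086.38103/0.103 = 1127052.24305
P_0 = D_1/(1+r)^1 + D_2/(1+r)^2 + D_3/(1+r)^3 + D_4/(1+r)^4 + TV/(1+r)^4
    = 71834.48276 + 70881.77079 + 69941.69425 + 69014.08557 + 688800.77640 = 970472.80977

970472.81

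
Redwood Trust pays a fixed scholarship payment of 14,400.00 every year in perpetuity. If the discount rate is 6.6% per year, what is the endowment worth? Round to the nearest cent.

Level perpetuity: PV = C / r = 14,400.00 / 0.066 = 218,181.82

218181.82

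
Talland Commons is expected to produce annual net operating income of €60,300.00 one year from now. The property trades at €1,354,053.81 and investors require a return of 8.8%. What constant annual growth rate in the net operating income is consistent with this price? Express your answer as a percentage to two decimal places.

P = D₁/(r−g) ⇒ g = r − D₁/P = 0.088 − €60,300.00/€1,354,053.81 = 0.043467

4.35%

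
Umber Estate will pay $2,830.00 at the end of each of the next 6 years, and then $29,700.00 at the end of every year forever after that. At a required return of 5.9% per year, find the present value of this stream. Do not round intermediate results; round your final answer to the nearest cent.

PV of 6-year annuity: $2,830.00 × [1 − (1+0.059)^−6] / 0.059 = 13959.85796
Perpetuity value at year 6: $29,700.00 / 0.059 = 503389.83051
PV of perpetuity: 503389.83051 / (1+0.059)^6 = 356885.31411
Total PV = 13959.85796 + 356885.31411 = 370845.17207

$370845.17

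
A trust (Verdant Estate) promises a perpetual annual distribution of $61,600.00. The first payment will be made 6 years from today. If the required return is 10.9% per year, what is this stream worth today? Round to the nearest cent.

$336896.49

Value at end of year 5: C / r = $61,600.00 / 0.109 = $565,137.6147
Discount to today: PV = $565,137.6147 / (1 + 0.109)^5 = $565,137.6147 / 1.677481 = $336,896.49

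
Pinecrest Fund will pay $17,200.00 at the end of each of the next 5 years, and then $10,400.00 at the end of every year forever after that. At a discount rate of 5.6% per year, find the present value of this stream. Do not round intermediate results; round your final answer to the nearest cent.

$214672.76

PV of 5-year annuity: $17,200.00 × [1 − (1+0.056)^−5] / 0.056 = 73247.91586
Perpetuity value at year 5: $10,400.00 / 0.056 = 185714.28571
PV of perpetuity: 185714.28571 / (1+0.056)^5 = 141424.84821
Total PV = 73247.91586 + 141424.84821 = 214672.76408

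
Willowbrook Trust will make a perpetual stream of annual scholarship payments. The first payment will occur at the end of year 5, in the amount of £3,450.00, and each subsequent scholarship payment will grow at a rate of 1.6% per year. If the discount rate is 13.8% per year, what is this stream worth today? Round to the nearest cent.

£16861.27

Value at end of year 4: C₁ / (r − g) = £3,450.00 / (0.138 − 0.016) = £28,278.6885
Discount to today: PV = £28,278.6885 / (1 + 0.138)^4 = £28,278.6885 / 1.677139 = £16,861.27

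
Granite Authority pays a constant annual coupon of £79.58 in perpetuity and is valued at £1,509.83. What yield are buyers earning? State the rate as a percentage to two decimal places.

5.27%

P = C/r ⇒ r = C/P = £79.58/£1,509.83 = 0.052708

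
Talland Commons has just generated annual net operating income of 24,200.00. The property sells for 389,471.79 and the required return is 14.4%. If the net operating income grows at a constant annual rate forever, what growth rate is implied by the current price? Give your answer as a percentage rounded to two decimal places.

P = D₀(1+g)/(r−g) ⇒ P(r−g) = D₀(1+g) ⇒ g(P+D₀) = P·r − D₀
g = (P·r − D₀)/(P + D₀) = (389,471.79×0.144 − 24,200.00) / (389,471.79 + 24,200.00) = 0.077075

7.71%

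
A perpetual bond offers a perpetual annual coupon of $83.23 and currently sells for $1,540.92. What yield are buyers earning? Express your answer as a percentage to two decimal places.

5.40%

P = C/r ⇒ r = C/P = $83.23/$1,540.92 = 0.054013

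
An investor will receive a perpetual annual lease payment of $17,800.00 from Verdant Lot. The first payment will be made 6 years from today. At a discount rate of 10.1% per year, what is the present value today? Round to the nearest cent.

Value at end of year 5: C / r = $17,800.00 / 0.101 = $176,237.6238
Discount to today: PV = $176,237.6238 / (1 + 0.101)^5 = $176,237.6238 / 1.617844 = $108,933.64

$108933.64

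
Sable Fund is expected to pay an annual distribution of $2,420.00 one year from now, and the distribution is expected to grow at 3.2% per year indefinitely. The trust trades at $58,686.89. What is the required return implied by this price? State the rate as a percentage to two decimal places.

7.32%

P = D₁/(r − g) ⇒ r = D₁/P + g = $2,420.0000/$58,686.89 + 0.032 = 0.041236 + 0.032 = 0.073236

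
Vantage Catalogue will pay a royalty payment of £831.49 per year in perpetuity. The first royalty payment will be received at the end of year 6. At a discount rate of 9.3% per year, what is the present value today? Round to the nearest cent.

£5731.57

Value at end of year 5: C / r = £831.49 / 0.093 = £8,940.7527
Discount to today: PV = £8,940.7527 / (1 + 0.093)^5 = £8,940.7527 / 1.559915 = £5,731.57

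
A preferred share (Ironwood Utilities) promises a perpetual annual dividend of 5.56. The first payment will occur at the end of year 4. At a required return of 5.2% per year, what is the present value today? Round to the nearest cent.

91.84

Value at end of year 3: C / r = 5.56 / 0.052 = 106.9231
Discount to today: PV = 106.9231 / (1 + 0.052)^3 = 106.9231 / 1.164253 = 91.84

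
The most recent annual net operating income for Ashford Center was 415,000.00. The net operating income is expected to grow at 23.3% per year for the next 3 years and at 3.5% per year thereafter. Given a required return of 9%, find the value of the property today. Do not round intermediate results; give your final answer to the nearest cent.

12905264.96

D_1 = 511695.00000
D_2 = 630919.93500
D_3 = 777924.27985
Terminal value at year 3: TV = D_3×(1+g_2)/(r−g_2) = 805151.62965/0.055 = 14639120.53909
P_0 = D_1/(1+r)^1 + D_2/(1+r)^2 + D_3/(1+r)^3 + TV/(1+r)^3
    = 469444.95413 + 531032.68664 + 600700.27764 + 11304087.04291 = 12905264.96132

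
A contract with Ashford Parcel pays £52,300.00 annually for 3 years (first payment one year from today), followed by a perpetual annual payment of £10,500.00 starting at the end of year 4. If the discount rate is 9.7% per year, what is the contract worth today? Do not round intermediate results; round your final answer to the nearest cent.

£212749.32

PV of 3-year annuity: £52,300.00 × [1 − (1+0.097)^−3] / 0.097 = 130752.36979
Perpetuity value at year 3: £10,500.00 / 0.097 = 108247.42268
PV of perpetuity: 108247.42268 / (1+0.097)^3 = 81996.94691
Total PV = 130752.36979 + 81996.94691 = 212749.31670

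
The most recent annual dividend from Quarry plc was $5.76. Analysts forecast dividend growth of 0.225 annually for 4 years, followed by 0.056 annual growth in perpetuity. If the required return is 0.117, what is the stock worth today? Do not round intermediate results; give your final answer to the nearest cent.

D_1 = 7.05600
D_2 = 8.64360
D_3 = 10.58841
D_4 = 12.97080
Terminal value at year 4: TV = D_4×(1+g_2)/(r−g_2) = 13.69717/0.061 = 224.54372
P_0 = D_1/(1+r)^1 + D_2/(1+r)^2 + D_3/(1+r)^3 + D_4/(1+r)^4 + TV/(1+r)^4
    = 6.31692 + 6.92769 + 7.59751 + 8.33209 + 144.24084 = 173.41505

$173.42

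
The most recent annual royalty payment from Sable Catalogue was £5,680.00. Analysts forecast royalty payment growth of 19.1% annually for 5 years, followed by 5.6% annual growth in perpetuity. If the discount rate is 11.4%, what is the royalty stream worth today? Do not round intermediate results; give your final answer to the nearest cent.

D_1 = 6764.88000
D_2 = 8056.97208
D_3 = 9595.85375
D_4 = 11428.66181
D_5 = 13611.53622
Terminal value at year 5: TV = D_5×(1+g_2)/(r−g_2) = 14373.78225/0.058 = 247823.83185
P_0 = D_1/(1+r)^1 + D_2/(1+r)^2 + D_3/(1+r)^3 + D_4/(1+r)^4 + D_5/(1+r)^5 + TV/(1+r)^5
    = 6072.60323 + 6492.34331 + 6941.09595 + 7420.86649 + 7933.79892 + 144449.85611 = 179310.56401

£179310.56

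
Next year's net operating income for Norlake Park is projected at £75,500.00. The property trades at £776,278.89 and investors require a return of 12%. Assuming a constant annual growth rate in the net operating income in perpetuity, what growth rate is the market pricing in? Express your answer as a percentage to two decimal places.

P = D₁/(r−g) ⇒ g = r − D₁/P = 0.12 − £75,500.00/£776,278.89 = 0.022741

2.27%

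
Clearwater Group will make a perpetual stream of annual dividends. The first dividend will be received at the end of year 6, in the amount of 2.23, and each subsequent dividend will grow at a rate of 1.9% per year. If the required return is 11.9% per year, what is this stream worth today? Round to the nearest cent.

Value at end of year 5: C₁ / (r − g) = 2.23 / (0.119 − 0.019) = 22.3000
Discount to today: PV = 22.3000 / (1 + 0.119)^5 = 22.3000 / 1.754488 = 12.71

12.71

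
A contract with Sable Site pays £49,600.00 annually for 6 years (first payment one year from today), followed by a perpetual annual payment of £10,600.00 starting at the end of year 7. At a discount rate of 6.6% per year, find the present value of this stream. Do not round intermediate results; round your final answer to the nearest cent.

PV of 6-year annuity: £49,600.00 × [1 − (1+0.066)^−6] / 0.066 = 239368.29337
Perpetuity value at year 6: £10,600.00 / 0.066 = 160606.06061
PV of perpetuity: 160606.06061 / (1+0.066)^6 = 109450.73985
Total PV = 239368.29337 + 109450.73985 = 348819.03322

£348819.03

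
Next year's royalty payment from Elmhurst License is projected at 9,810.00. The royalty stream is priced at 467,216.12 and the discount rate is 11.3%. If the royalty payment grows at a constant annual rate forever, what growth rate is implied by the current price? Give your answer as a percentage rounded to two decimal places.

9.20%

P = D₁/(r−g) ⇒ g = r − D₁/P = 0.113 − 9,810.00/467,216.12 = 0.092003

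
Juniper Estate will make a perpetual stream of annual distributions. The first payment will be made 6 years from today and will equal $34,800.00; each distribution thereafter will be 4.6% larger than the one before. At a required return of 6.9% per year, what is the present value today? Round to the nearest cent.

$1083834.28

Value at end of year 5: C₁ / (r − g) = $34,800.00 / (0.069 − 0.046) = $1,513,043.4783
Discount to today: PV = $1,513,043.4783 / (1 + 0.069)^5 = $1,513,043.4783 / 1.396010 = $1,083,834.28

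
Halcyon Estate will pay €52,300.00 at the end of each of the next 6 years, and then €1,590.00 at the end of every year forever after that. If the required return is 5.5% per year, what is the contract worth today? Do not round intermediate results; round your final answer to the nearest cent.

PV of 6-year annuity: €52,300.00 × [1 − (1+0.055)^−6] / 0.055 = 261266.23514
Perpetuity value at year 6: €1,590.00 / 0.055 = 28909.09091
PV of perpetuity: 28909.09091 / (1+0.055)^6 = 20966.19772
Total PV = 261266.23514 + 20966.19772 = 282232.43286

€282232.43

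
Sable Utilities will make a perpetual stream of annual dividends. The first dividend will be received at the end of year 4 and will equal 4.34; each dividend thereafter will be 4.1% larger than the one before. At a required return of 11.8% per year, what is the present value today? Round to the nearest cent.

40.33

Value at end of year 3: C₁ / (r − g) = 4.34 / (0.118 − 0.041) = 56.3636
Discount to today: PV = 56.3636 / (1 + 0.118)^3 = 56.3636 / 1.397415 = 40.33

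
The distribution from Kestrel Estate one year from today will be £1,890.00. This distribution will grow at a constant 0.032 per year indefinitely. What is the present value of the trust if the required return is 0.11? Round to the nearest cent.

£24230.77

Growing perpetuity: P = D₁ / (r − g) = £1,890.0000 / (0.11 − 0.032) = £24,230.77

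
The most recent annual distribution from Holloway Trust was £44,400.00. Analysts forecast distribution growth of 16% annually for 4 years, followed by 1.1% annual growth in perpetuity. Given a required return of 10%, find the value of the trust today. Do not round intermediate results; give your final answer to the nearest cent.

£826918.09

D_1 = 51504.00000
D_2 = 59744.64000
D_3 = 69303.78240
D_4 = 80392.38758
Terminal value at year 4: TV = D_4×(1+g_2)/(r−g_2) = 81276.70385/0.089 = 913221.39154
P_0 = D_1/(1+r)^1 + D_2/(1+r)^2 + D_3/(1+r)^3 + D_4/(1+r)^4 + TV/(1+r)^4
    = 46821.81818 + 49375.73554 + 52068.95748 + 54909.08243 + 623742.49815 = 826918.09178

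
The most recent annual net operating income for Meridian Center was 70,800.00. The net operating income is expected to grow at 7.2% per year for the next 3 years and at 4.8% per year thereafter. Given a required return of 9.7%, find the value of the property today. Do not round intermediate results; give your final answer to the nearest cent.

D_1 = 75897.60000
D_2 = 81362.22720
D_3 = 87220.30756
Terminal value at year 3: TV = D_3×(1+g_2)/(r−g_2) = 91406.88232/0.049 = 1865446.57798
P_0 = D_1/(1+r)^1 + D_2/(1+r)^2 + D_3/(1+r)^3 + TV/(1+r)^3
    = 69186.50866 + 67609.78786 + 66068.99962 + 1413067.58378 = 1615932.87993

1615932.88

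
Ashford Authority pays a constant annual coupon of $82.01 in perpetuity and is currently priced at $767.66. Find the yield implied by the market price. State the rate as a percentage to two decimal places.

P = C/r ⇒ r = C/P = $82.01/$767.66 = 0.106831

10.68%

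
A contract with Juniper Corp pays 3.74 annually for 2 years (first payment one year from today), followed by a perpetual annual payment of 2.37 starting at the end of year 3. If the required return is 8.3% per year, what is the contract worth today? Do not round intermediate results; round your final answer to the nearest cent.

PV of 2-year annuity: 3.74 × [1 − (1+0.083)^−2] / 0.083 = 6.64208
Perpetuity value at year 2: 2.37 / 0.083 = 28.55422
PV of perpetuity: 28.55422 / (1+0.083)^2 = 24.34520
Total PV = 6.64208 + 24.34520 = 30.98728

30.99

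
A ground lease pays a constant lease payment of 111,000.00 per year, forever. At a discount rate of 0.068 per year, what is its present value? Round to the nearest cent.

Level perpetuity: PV = C / r = 111,000.00 / 0.068 = 1,632,352.94

1632352.94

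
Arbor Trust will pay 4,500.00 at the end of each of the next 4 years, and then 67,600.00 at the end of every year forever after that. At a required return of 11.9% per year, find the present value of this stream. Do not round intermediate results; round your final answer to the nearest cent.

376006.13

PV of 4-year annuity: 4,500.00 × [1 − (1+0.119)^−4] / 0.119 = 13696.90861
Perpetuity value at year 4: 67,600.00 / 0.119 = 568067.22689
PV of perpetuity: 568067.22689 / (1+0.119)^4 = 362309.22199
Total PV = 13696.90861 + 362309.22199 = 376006.13060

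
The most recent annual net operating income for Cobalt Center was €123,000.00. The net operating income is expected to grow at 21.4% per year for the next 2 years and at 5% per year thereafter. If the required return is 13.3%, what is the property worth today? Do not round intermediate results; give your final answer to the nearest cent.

D_1 = 149322.00000
D_2 = 181276.90800
Terminal value at year 2: TV = D_2×(1+g_2)/(r−g_2) = 190340.75340/0.083 = 2293262.08916
P_0 = D_1/(1+r)^1 + D_2/(1+r)^2 + TV/(1+r)^2
    = 131793.46867 + 141215.59661 + 1786462.36679 = 2059471.43207

€2059471.43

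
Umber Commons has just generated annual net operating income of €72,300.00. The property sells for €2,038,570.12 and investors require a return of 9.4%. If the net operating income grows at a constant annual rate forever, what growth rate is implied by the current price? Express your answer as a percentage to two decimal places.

P = D₀(1+g)/(r−g) ⇒ P(r−g) = D₀(1+g) ⇒ g(P+D₀) = P·r − D₀
g = (P·r − D₀)/(P + D₀) = (€2,038,570.12×0.094 − €72,300.00) / (€2,038,570.12 + €72,300.00) = 0.056529

5.65%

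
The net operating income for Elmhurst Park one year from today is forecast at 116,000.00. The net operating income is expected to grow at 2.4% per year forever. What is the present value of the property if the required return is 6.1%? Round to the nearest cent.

3135135.14

Growing perpetuity: P = D₁ / (r − g) = 116,000.0000 / (0.061 − 0.024) = 3,135,135.14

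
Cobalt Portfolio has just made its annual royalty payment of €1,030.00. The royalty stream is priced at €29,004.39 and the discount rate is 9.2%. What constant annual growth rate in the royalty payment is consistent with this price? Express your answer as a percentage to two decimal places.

5.46%

P = D₀(1+g)/(r−g) ⇒ P(r−g) = D₀(1+g) ⇒ g(P+D₀) = P·r − D₀
g = (P·r − D₀)/(P + D₀) = (€29,004.39×0.092 − €1,030.00) / (€29,004.39 + €1,030.00) = 0.054551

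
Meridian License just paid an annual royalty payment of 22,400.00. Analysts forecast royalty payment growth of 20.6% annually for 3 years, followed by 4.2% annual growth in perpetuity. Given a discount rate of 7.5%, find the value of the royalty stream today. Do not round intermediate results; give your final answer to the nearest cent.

1083610.69

D_1 = 27014.40000
D_2 = 32579.36640
D_3 = 39290.71588
Terminal value at year 3: TV = D_3×(1+g_2)/(r−g_2) = 40940.92595/0.033 = 1240634.11955
P_0 = D_1/(1+r)^1 + D_2/(1+r)^2 + D_3/(1+r)^3 + TV/(1+r)^3
    = 25129.67442 + 28191.98823 + 31627.47703 + 998661.54743 = 1083610.68711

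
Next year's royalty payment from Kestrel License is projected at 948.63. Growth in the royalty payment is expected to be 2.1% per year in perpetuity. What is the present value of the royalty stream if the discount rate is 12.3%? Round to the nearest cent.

Growing perpetuity: P = D₁ / (r − g) = 948.6300 / (0.123 − 0.021) = 9,300.29

9300.29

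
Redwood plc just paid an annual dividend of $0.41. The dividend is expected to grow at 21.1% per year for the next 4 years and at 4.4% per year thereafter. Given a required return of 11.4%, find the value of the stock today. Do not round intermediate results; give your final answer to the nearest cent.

D_1 = 0.49651
D_2 = 0.60127
D_3 = 0.72814
D_4 = 0.88178
Terminal value at year 4: TV = D_4×(1+g_2)/(r−g_2) = 0.92058/0.07 = 13.15112
P_0 = D_1/(1+r)^1 + D_2/(1+r)^2 + D_3/(1+r)^3 + D_4/(1+r)^4 + TV/(1+r)^4
    = 0.44570 + 0.48451 + 0.52670 + 0.57256 + 8.53930 = 10.56876

$10.57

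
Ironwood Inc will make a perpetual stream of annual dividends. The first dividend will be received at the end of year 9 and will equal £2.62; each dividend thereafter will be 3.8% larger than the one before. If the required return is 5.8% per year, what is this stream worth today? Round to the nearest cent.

£83.44

Value at end of year 8: C₁ / (r − g) = £2.62 / (0.058 − 0.038) = £131.0000
Discount to today: PV = £131.0000 / (1 + 0.058)^8 = £131.0000 / 1.569948 = £83.44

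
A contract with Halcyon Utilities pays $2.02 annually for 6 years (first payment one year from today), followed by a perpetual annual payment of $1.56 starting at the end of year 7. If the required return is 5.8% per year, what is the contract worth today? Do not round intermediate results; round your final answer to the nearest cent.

PV of 6-year annuity: $2.02 × [1 − (1+0.058)^−6] / 0.058 = 9.99572
Perpetuity value at year 6: $1.56 / 0.058 = 26.89655
PV of perpetuity: 26.89655 / (1+0.058)^6 = 19.17709
Total PV = 9.99572 + 19.17709 = 29.17280

$29.17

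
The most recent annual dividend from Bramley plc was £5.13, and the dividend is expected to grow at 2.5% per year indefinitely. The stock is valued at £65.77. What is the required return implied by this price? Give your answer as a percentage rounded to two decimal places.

10.49%

D₁ = £5.13 × 1.025 = £5.2583
P = D₁/(r − g) ⇒ r = D₁/P + g = £5.2583/£65.77 + 0.025 = 0.079949 + 0.025 = 0.104949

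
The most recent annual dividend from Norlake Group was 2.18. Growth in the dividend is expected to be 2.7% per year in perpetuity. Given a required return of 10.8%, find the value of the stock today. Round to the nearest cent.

D₁ = D₀ × (1 + g) = 2.18 × 1.027 = 2.2389
Growing perpetuity: P = D₁ / (r − g) = 2.2389 / (0.108 − 0.027) = 27.64

27.64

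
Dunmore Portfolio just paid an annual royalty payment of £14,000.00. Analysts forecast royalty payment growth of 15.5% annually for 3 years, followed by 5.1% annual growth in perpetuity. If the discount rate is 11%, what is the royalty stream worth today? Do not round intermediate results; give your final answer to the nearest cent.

D_1 = 16170.00000
D_2 = 18676.35000
D_3 = 21571.18425
Terminal value at year 3: TV = D_3×(1+g_2)/(r−g_2) = 22671.31465/0.059 = 384259.57028
P_0 = D_1/(1+r)^1 + D_2/(1+r)^2 + D_3/(1+r)^3 + TV/(1+r)^3
    = 14567.56757 + 15158.14463 + 15772.66401 + 280967.28597 = 326465.66218

£326465.66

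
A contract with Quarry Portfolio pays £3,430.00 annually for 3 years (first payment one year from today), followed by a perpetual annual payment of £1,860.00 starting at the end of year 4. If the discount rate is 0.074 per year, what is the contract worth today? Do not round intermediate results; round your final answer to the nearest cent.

£29225.38

PV of 3-year annuity: £3,430.00 × [1 − (1+0.074)^−3] / 0.074 = 8936.02340
Perpetuity value at year 3: £1,860.00 / 0.074 = 25135.13514
PV of perpetuity: 25135.13514 / (1+0.074)^3 = 20289.36151
Total PV = 8936.02340 + 20289.36151 = 29225.38491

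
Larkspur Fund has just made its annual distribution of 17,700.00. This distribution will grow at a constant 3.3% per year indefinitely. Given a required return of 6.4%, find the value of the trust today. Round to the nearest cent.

D₁ = D₀ × (1 + g) = 17,700.00 × 1.033 = 18,284.1000
Growing perpetuity: P = D₁ / (r − g) = 18,284.1000 / (0.064 − 0.033) = 589,809.68

589809.68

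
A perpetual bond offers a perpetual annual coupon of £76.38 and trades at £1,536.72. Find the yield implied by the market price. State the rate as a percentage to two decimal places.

4.97%

P = C/r ⇒ r = C/P = £76.38/£1,536.72 = 0.049703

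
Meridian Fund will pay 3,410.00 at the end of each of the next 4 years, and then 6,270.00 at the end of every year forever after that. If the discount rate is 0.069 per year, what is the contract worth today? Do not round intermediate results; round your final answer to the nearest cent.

PV of 4-year annuity: 3,410.00 × [1 − (1+0.069)^−4] / 0.069 = 11576.51349
Perpetuity value at year 4: 6,270.00 / 0.069 = 90869.56522
PV of perpetuity: 90869.56522 / (1+0.069)^4 = 69583.71784
Total PV = 11576.51349 + 69583.71784 = 81160.23132

81160.23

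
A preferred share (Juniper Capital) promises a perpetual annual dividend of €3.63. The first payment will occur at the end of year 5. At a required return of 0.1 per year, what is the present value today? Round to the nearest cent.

Value at end of year 4: C / r = €3.63 / 0.1 = €36.3000
Discount to today: PV = €36.3000 / (1 + 0.1)^4 = €36.3000 / 1.464100 = €24.79

€24.79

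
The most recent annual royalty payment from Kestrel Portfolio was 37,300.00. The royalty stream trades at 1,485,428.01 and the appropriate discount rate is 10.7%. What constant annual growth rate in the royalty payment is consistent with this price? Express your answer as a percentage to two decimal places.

P = D₀(1+g)/(r−g) ⇒ P(r−g) = D₀(1+g) ⇒ g(P+D₀) = P·r − D₀
g = (P·r − D₀)/(P + D₀) = (1,485,428.01×0.107 − 37,300.00) / (1,485,428.01 + 37,300.00) = 0.079883

7.99%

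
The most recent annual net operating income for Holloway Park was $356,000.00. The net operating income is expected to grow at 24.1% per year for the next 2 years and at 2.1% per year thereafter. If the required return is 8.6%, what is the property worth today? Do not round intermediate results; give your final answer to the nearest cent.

D_1 = 441796.00000
D_2 = 548268.83600
Terminal value at year 2: TV = D_2×(1+g_2)/(r−g_2) = 559782.48156/0.065 = 8612038.17778
P_0 = D_1/(1+r)^1 + D_2/(1+r)^2 + TV/(1+r)^2
    = 406810.31308 + 464872.55850 + 7302075.11115 = 8173757.98272

$8173757.98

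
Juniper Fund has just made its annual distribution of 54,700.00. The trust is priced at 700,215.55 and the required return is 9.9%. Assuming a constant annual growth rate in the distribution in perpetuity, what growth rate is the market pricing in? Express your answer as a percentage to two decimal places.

1.94%

P = D₀(1+g)/(r−g) ⇒ P(r−g) = D₀(1+g) ⇒ g(P+D₀) = P·r − D₀
g = (P·r − D₀)/(P + D₀) = (700,215.55×0.099 − 54,700.00) / (700,215.55 + 54,700.00) = 0.019368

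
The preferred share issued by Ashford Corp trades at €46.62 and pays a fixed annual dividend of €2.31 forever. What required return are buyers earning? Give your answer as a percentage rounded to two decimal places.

4.95%

P = C/r ⇒ r = C/P = €2.31/€46.62 = 0.049550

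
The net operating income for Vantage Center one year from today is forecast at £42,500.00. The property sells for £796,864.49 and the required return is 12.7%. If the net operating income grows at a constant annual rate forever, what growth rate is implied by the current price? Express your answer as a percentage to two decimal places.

7.37%

P = D₁/(r−g) ⇒ g = r − D₁/P = 0.127 − £42,500.00/£796,864.49 = 0.073666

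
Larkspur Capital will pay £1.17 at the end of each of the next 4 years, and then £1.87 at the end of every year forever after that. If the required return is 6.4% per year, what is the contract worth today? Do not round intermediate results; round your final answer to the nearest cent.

£26.82

PV of 4-year annuity: £1.17 × [1 − (1+0.064)^−4] / 0.064 = 4.01731
Perpetuity value at year 4: £1.87 / 0.064 = 29.21875
PV of perpetuity: 29.21875 / (1+0.064)^4 = 22.79791
Total PV = 4.01731 + 22.79791 = 26.81523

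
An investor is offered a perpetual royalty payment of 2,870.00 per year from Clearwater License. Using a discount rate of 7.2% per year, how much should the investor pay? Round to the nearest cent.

Level perpetuity: PV = C / r = 2,870.00 / 0.072 = 39,861.11

39861.11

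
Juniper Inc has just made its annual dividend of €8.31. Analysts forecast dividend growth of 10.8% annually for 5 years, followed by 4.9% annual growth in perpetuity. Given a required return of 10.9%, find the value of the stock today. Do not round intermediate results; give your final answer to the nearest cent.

€186.07

D_1 = 9.20748
D_2 = 10.20189
D_3 = 11.30369
D_4 = 12.52449
D_5 = 13.87714
Terminal value at year 5: TV = D_5×(1+g_2)/(r−g_2) = 14.55712/0.06 = 242.61858
P_0 = D_1/(1+r)^1 + D_2/(1+r)^2 + D_3/(1+r)^3 + D_4/(1+r)^4 + D_5/(1+r)^5 + TV/(1+r)^5
    = 8.30251 + 8.29502 + 8.28754 + 8.28007 + 8.27260 + 144.63265 = 186.07038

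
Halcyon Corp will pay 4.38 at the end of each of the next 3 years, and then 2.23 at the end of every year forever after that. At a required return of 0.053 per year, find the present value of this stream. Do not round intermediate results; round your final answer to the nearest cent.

PV of 3-year annuity: 4.38 × [1 − (1+0.053)^−3] / 0.053 = 11.86109
Perpetuity value at year 3: 2.23 / 0.053 = 42.07547
PV of perpetuity: 42.07547 / (1+0.053)^3 = 36.03661
Total PV = 11.86109 + 36.03661 = 47.89770

47.90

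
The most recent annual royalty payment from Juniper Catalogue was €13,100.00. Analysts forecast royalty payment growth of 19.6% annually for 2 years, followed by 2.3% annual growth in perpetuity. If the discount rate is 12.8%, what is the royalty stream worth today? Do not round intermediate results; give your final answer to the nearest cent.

€172100.20

D_1 = 15667.60000
D_2 = 18738.44960
Terminal value at year 2: TV = D_2×(1+g_2)/(r−g_2) = 19169.43394/0.105 = 182566.03753
P_0 = D_1/(1+r)^1 + D_2/(1+r)^2 + TV/(1+r)^2
    = 13889.71631 + 14727.03964 + 143483.44331 = 172100.19926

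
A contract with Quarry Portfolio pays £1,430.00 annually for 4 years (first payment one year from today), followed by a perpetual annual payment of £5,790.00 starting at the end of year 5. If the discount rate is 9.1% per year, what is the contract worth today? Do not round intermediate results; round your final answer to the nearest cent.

PV of 4-year annuity: £1,430.00 × [1 − (1+0.091)^−4] / 0.091 = 4622.64884
Perpetuity value at year 4: £5,790.00 / 0.091 = 63626.37363
PV of perpetuity: 63626.37363 / (1+0.091)^4 = 44909.49474
Total PV = 4622.64884 + 44909.49474 = 49532.14359

£49532.14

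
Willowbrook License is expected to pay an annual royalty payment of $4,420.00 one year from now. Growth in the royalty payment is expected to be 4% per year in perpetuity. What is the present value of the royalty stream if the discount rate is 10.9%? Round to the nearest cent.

$64057.97

Growing perpetuity: P = D₁ / (r − g) = $4,420.0000 / (0.109 − 0.04) = $64,057.97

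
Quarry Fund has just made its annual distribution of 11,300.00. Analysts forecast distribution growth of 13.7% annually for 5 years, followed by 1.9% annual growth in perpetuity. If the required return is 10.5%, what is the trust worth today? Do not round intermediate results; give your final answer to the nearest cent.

D_1 = 12848.10000
D_2 = 14608.28970
D_3 = 16609.62539
D_4 = 18885.14407
D_5 = 21472.40880
Terminal value at year 5: TV = D_5×(1+g_2)/(r−g_2) = 21880.38457/0.086 = 254423.07641
P_0 = D_1/(1+r)^1 + D_2/(1+r)^2 + D_3/(1+r)^3 + D_4/(1+r)^4 + D_5/(1+r)^5 + TV/(1+r)^5
    = 11627.23982 + 11963.95627 + 12310.42378 + 12666.92474 + 13033.74971 + 154434.77852 = 216037.07283

216037.07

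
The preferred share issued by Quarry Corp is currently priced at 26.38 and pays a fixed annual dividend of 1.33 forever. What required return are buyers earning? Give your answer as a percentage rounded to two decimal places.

P = C/r ⇒ r = C/P = 1.33/26.38 = 0.050417

5.04%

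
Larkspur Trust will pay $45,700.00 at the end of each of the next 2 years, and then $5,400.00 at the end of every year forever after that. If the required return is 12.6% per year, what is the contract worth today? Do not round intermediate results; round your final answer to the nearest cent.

$110432.99

PV of 2-year annuity: $45,700.00 × [1 − (1+0.126)^−2] / 0.126 = 76630.67997
Perpetuity value at year 2: $5,400.00 / 0.126 = 42857.14286
PV of perpetuity: 42857.14286 / (1+0.126)^2 = 33802.31415
Total PV = 76630.67997 + 33802.31415 = 110432.99412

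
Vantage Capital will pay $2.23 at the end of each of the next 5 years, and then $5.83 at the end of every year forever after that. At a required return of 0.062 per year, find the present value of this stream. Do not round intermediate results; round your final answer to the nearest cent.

$78.95

PV of 5-year annuity: $2.23 × [1 − (1+0.062)^−5] / 0.062 = 9.34268
Perpetuity value at year 5: $5.83 / 0.062 = 94.03226
PV of perpetuity: 94.03226 / (1+0.062)^5 = 69.60722
Total PV = 9.34268 + 69.60722 = 78.94990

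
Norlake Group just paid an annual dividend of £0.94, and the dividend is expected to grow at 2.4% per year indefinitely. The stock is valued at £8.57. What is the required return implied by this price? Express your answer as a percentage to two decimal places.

D₁ = £0.94 × 1.024 = £0.9626
P = D₁/(r − g) ⇒ r = D₁/P + g = £0.9626/£8.57 + 0.024 = 0.112317 + 0.024 = 0.136317

13.63%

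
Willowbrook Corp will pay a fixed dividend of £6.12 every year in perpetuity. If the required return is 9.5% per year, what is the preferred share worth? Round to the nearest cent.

Level perpetuity: PV = C / r = £6.12 / 0.095 = £64.42

£64.42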